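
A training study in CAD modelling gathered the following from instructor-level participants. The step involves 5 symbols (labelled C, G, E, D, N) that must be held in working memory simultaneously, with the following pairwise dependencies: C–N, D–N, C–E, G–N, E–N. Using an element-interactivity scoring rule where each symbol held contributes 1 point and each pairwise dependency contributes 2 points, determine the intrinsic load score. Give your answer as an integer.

Count of symbols held simultaneously: 5.
Count of pairwise dependencies listed: 5.
Element contribution: 5 × 1 = 5.
Interaction contribution: 5 × 2 = 10.
Intrinsic load = 5 + 10 = 15.

15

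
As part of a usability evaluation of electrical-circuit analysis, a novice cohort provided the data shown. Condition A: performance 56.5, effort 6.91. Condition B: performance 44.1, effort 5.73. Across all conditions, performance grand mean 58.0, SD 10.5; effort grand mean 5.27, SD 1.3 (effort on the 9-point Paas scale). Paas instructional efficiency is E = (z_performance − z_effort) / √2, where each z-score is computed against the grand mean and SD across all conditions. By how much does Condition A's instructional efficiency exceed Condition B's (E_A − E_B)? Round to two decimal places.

Condition A: z_P = (56.5 − 58.0)/10.5 = -0.1429; z_E = (6.91 − 5.27)/1.3 = 1.2615; E_A = (-0.1429 − 1.2615)/√2 = -0.9931.
Condition B: z_P = (44.1 − 58.0)/10.5 = -1.3238; z_E = (5.73 − 5.27)/1.3 = 0.3538; E_B = (-1.3238 − 0.3538)/√2 = -1.1862.
E_A − E_B = -0.9931 − (-1.1862) = 0.1931 ≈ 0.19.

0.19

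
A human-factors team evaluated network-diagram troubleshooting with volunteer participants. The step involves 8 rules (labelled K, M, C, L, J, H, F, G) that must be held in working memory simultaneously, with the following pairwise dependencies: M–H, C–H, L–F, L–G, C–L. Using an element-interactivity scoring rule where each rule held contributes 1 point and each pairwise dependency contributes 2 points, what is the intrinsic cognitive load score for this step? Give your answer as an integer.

Count of rules held simultaneously: 8.
Count of pairwise dependencies listed: 5.
Element contribution: 8 × 1 = 8.
Interaction contribution: 5 × 2 = 10.
Intrinsic load = 8 + 10 = 18.

18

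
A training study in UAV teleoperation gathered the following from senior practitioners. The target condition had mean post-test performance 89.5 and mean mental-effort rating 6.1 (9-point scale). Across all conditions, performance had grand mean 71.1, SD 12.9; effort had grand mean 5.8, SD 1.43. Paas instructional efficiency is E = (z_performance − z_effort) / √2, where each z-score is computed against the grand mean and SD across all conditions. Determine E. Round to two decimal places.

0.86

z_performance = (89.5 − 71.1) / 12.9 = 18.4000 / 12.9 = 1.4264.
z_effort = (6.1 − 5.8) / 1.43 = 0.3000 / 1.43 = 0.2098.
z_P − z_E = 1.4264 − 0.2098 = 1.2166.
E = 1.2166 / √2 = 1.2166 / 1.41421 = 0.8603 ≈ 0.86.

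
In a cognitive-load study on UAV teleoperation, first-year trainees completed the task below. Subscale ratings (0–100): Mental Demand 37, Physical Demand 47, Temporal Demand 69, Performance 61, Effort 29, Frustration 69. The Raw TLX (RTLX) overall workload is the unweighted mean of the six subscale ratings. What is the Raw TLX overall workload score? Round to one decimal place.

Sum of ratings = 37 + 47 + 69 + 61 + 29 + 69 = 312.
RTLX = 312 / 6 = 52.0000 ≈ 52.0.

52.0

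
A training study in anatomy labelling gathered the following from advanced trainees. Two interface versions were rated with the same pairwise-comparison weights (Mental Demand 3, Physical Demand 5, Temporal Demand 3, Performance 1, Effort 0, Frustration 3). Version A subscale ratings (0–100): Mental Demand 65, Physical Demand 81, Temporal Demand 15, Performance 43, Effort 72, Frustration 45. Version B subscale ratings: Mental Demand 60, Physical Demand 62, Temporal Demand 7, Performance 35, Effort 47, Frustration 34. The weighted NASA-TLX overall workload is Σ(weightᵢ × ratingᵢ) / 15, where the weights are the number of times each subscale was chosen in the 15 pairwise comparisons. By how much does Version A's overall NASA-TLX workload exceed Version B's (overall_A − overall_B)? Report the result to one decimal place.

Version A weighted sum = 3·65 + 5·81 + 3·15 + 1·43 + 0·72 + 3·45 = 195 + 405 + 45 + 43 + 0 + 135 = 823; overall_A = 823/15 = 54.8667.
Version B weighted sum = 3·60 + 5·62 + 3·7 + 1·35 + 0·47 + 3·34 = 180 + 310 + 21 + 35 + 0 + 102 = 648; overall_B = 648/15 = 43.2000.
Difference = 54.8667 − 43.2000 = 11.6667 ≈ 11.7.

11.7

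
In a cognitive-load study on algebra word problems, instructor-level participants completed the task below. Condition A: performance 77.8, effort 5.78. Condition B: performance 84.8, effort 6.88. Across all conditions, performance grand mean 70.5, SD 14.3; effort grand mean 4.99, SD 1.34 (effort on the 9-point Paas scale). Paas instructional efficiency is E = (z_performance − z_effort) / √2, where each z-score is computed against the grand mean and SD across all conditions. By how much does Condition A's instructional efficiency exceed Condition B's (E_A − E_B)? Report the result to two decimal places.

0.23

Condition A: z_P = (77.8 − 70.5)/14.3 = 0.5105; z_E = (5.78 − 4.99)/1.34 = 0.5896; E_A = (0.5105 − 0.5896)/√2 = -0.0559.
Condition B: z_P = (84.8 − 70.5)/14.3 = 1.0000; z_E = (6.88 − 4.99)/1.34 = 1.4104; E_B = (1.0000 − 1.4104)/√2 = -0.2902.
E_A − E_B = -0.0559 − (-0.2902) = 0.2343 ≈ 0.23.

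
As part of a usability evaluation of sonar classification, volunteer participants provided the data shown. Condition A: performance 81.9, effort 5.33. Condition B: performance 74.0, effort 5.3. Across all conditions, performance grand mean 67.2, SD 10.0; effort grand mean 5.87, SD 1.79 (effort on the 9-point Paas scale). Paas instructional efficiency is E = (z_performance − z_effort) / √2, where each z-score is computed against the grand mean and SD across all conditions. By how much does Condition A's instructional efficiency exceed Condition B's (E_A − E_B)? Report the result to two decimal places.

0.55

Condition A: z_P = (81.9 − 67.2)/10.0 = 1.4700; z_E = (5.33 − 5.87)/1.79 = -0.3017; E_A = (1.4700 − (-0.3017))/√2 = 1.2528.
Condition B: z_P = (74.0 − 67.2)/10.0 = 0.6800; z_E = (5.3 − 5.87)/1.79 = -0.3184; E_B = (0.6800 − (-0.3184))/√2 = 0.7060.
E_A − E_B = 1.2528 − 0.7060 = 0.5468 ≈ 0.55.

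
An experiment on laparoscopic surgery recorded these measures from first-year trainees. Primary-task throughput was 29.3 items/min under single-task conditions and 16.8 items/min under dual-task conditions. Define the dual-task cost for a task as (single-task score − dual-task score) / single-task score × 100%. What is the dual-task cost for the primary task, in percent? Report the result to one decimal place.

Cost = (29.3 − 16.8) / 29.3 × 100%
     = 12.5000 / 29.3 × 100% = 42.6621%.
≈ 42.7%.

42.7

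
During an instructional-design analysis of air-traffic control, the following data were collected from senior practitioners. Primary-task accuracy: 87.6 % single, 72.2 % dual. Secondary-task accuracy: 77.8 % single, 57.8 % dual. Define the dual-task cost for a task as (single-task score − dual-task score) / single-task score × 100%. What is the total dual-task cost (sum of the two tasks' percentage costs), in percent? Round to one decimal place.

Primary cost = (87.6 − 72.2) / 87.6 × 100% = 17.5799%.
Secondary cost = (77.8 − 57.8) / 77.8 × 100% = 25.7069%.
Total = 17.5799% + 25.7069% = 43.2868% ≈ 43.3%.

43.3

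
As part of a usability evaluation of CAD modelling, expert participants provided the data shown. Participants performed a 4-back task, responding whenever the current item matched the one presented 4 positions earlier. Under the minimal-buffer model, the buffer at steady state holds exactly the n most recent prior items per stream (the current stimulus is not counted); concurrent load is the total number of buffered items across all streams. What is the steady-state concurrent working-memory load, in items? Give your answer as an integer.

The buffer holds the 4 most recent prior items.
Steady-state concurrent load = 4 items.

4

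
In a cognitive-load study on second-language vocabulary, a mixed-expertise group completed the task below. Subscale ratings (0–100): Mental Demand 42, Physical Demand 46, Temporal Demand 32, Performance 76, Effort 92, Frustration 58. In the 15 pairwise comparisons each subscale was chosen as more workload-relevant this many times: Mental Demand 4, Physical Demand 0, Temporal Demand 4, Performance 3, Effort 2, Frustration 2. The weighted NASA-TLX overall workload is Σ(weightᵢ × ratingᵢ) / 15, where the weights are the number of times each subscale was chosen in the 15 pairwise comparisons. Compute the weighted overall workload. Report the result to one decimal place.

The tallies are the weights (they sum to 15).
Weighted sum = 4·42 + 0·46 + 4·32 + 3·76 + 2·92 + 2·58
            = 168 + 0 + 128 + 228 + 184 + 116 = 824.
Overall workload = 824 / 15 = 54.9333 ≈ 54.9.

54.9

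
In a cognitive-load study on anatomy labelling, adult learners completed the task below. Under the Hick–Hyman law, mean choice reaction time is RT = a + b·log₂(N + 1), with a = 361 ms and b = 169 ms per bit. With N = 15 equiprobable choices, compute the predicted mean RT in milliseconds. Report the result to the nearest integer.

1037

log₂(15 + 1) = log₂(16) = 4.0000.
RT = 361 + 169 × 4.0000 = 361 + 676.0000 = 1037.0000 ms.
≈ 1037 ms.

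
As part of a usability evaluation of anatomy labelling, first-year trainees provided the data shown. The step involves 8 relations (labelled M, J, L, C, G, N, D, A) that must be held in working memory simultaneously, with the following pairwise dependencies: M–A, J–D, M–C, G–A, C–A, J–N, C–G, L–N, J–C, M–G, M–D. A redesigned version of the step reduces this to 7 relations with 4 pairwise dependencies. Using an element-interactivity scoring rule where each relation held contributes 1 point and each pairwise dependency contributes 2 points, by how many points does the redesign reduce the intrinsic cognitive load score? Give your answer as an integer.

15

Original: 8 × 1 + 11 × 2 = 8 + 22 = 30.
Redesigned: 7 × 1 + 4 × 2 = 7 + 8 = 15.
Reduction = 30 − 15 = 15.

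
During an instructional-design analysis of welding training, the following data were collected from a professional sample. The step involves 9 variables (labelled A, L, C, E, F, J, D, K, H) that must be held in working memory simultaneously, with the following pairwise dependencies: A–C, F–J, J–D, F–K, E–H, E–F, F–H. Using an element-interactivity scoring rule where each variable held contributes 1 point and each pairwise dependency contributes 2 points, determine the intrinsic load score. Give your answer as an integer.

Count of variables held simultaneously: 9.
Count of pairwise dependencies listed: 7.
Element contribution: 9 × 1 = 9.
Interaction contribution: 7 × 2 = 14.
Intrinsic load = 9 + 14 = 23.

23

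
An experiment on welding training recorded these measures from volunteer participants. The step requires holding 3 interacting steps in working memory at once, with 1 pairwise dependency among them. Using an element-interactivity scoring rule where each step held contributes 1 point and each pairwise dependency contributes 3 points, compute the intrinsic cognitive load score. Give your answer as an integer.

6

Element contribution: 3 × 1 = 3.
Interaction contribution: 1 × 3 = 3.
Intrinsic load = 3 + 3 = 6.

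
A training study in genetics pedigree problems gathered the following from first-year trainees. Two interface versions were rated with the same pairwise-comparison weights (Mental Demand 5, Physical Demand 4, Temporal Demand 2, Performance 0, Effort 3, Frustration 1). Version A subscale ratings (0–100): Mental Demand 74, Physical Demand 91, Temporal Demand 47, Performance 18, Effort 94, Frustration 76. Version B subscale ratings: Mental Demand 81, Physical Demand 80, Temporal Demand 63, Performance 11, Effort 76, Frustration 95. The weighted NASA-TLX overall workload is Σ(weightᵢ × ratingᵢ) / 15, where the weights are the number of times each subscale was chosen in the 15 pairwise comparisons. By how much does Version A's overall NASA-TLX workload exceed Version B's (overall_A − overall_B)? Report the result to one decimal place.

0.8

Version A weighted sum = 5·74 + 4·91 + 2·47 + 0·18 + 3·94 + 1·76 = 370 + 364 + 94 + 0 + 282 + 76 = 1186; overall_A = 1186/15 = 79.0667.
Version B weighted sum = 5·81 + 4·80 + 2·63 + 0·11 + 3·76 + 1·95 = 405 + 320 + 126 + 0 + 228 + 95 = 1174; overall_B = 1174/15 = 78.2667.
Difference = 79.0667 − 78.2667 = 0.8000 ≈ 0.8.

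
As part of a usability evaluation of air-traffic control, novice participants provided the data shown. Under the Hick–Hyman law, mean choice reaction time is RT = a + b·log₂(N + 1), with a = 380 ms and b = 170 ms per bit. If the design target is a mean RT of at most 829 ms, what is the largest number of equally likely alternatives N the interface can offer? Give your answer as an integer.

Set 380 + 170·log₂(N + 1) ≤ 829.
log₂(N + 1) ≤ (829 − 380) / 170 = 2.6412.
N + 1 ≤ 2^2.6412 = 6.2385.
N ≤ 5.2385, so the largest integer N is 5.

5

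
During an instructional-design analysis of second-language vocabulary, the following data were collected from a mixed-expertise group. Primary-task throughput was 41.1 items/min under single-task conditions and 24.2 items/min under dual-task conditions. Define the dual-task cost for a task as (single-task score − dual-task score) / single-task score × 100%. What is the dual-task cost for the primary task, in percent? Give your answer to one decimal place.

Cost = (41.1 − 24.2) / 41.1 × 100%
     = 16.9000 / 41.1 × 100% = 41.1192%.
≈ 41.1%.

41.1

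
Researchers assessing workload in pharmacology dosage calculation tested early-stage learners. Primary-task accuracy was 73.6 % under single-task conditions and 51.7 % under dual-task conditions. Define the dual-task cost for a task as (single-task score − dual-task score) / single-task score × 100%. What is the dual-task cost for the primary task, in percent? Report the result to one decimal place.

29.8

Cost = (73.6 − 51.7) / 73.6 × 100%
     = 21.9000 / 73.6 × 100% = 29.7554%.
≈ 29.8%.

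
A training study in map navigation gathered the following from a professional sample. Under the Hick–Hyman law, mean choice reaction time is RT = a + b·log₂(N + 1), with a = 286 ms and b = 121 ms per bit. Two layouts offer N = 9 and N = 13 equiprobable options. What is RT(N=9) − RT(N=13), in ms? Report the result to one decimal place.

-58.7

RT(9) = 286 + 121·log₂(10) = 286 + 121·3.3219 = 687.9499 ms.
RT(13) = 286 + 121·log₂(14) = 286 + 121·3.8074 = 746.6954 ms.
Difference = 687.9499 − 746.6954 = -58.7455 ≈ -58.7 ms.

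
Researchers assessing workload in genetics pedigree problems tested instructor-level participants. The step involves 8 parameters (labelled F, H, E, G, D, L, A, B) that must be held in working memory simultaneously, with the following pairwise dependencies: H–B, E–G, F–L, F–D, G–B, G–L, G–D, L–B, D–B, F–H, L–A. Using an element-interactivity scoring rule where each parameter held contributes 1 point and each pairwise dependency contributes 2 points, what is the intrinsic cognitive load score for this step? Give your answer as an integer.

30

Count of parameters held simultaneously: 8.
Count of pairwise dependencies listed: 11.
Element contribution: 8 × 1 = 8.
Interaction contribution: 11 × 2 = 22.
Intrinsic load = 8 + 22 = 30.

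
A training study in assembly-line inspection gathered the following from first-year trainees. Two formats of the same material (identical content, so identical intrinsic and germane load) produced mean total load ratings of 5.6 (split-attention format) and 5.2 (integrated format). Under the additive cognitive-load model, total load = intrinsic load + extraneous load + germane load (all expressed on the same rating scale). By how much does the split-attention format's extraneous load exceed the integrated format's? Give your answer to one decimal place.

Intrinsic and germane load are equal across formats, so the difference in total load equals the difference in extraneous load.
Extraneous-load difference = 5.6 − 5.2 = 0.4.

0.4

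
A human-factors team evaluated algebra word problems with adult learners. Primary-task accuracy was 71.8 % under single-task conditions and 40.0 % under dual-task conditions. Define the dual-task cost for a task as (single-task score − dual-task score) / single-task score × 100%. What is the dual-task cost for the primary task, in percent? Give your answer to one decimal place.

Cost = (71.8 − 40.0) / 71.8 × 100%
     = 31.8000 / 71.8 × 100% = 44.2897%.
≈ 44.3%.

44.3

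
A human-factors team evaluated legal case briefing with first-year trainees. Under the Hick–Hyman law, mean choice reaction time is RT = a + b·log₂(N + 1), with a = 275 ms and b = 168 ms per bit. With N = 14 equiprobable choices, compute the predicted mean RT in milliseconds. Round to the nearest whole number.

log₂(14 + 1) = log₂(15) = 3.9069.
RT = 275 + 168 × 3.9069 = 275 + 656.3592 = 931.3592 ms.
≈ 931 ms.

931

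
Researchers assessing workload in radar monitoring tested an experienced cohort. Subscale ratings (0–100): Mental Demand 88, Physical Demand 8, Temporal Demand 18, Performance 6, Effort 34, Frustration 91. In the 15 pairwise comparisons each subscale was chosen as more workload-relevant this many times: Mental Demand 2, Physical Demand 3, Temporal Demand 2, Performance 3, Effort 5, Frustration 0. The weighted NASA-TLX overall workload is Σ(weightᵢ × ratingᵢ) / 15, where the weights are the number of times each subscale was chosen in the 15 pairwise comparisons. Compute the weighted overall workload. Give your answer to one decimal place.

28.3

The tallies are the weights (they sum to 15).
Weighted sum = 2·88 + 3·8 + 2·18 + 3·6 + 5·34 + 0·91
            = 176 + 24 + 36 + 18 + 170 + 0 = 424.
Overall workload = 424 / 15 = 28.2667 ≈ 28.3.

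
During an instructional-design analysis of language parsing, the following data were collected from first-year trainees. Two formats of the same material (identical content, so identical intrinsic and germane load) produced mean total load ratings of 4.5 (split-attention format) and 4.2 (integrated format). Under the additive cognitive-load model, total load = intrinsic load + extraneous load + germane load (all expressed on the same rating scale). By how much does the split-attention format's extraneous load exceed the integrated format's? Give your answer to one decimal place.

Intrinsic and germane load are equal across formats, so the difference in total load equals the difference in extraneous load.
Extraneous-load difference = 4.5 − 4.2 = 0.3.

0.3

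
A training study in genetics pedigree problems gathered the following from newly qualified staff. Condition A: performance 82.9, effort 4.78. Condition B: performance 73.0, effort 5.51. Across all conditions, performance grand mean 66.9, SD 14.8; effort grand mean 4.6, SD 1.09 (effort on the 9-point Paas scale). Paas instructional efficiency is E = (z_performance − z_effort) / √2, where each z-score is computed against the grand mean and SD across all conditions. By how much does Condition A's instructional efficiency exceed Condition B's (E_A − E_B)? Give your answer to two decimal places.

Condition A: z_P = (82.9 − 66.9)/14.8 = 1.0811; z_E = (4.78 − 4.6)/1.09 = 0.1651; E_A = (1.0811 − 0.1651)/√2 = 0.6477.
Condition B: z_P = (73.0 − 66.9)/14.8 = 0.4122; z_E = (5.51 − 4.6)/1.09 = 0.8349; E_B = (0.4122 − 0.8349)/√2 = -0.2989.
E_A − E_B = 0.6477 − (-0.2989) = 0.9466 ≈ 0.95.

0.95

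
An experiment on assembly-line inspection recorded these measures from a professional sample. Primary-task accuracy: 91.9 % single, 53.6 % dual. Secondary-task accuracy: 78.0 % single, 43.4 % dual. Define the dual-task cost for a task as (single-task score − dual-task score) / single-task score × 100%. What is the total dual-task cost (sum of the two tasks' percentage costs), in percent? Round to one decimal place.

86.0

Primary cost = (91.9 − 53.6) / 91.9 × 100% = 41.6757%.
Secondary cost = (78.0 − 43.4) / 78.0 × 100% = 44.3590%.
Total = 41.6757% + 44.3590% = 86.0347% ≈ 86.0%.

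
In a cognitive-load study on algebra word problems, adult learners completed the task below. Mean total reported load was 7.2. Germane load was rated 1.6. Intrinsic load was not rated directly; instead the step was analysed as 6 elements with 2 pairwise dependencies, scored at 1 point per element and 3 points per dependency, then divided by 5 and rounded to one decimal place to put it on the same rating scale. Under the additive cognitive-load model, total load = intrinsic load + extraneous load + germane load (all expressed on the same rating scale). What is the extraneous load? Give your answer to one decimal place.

3.2

Intrinsic (element-interactivity): (6 × 1 + 2 × 3) / 5 = 12 / 5 = 2.4000 → 2.4.
extraneous load = total − intrinsic − germane
             = 7.2 − 2.4 − 1.6 = 3.2.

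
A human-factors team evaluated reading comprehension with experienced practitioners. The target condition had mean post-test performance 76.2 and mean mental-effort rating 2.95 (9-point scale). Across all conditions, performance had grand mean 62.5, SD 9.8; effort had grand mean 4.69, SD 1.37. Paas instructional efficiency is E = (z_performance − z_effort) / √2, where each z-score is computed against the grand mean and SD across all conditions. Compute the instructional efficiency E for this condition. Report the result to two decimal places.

z_performance = (76.2 − 62.5) / 9.8 = 13.7000 / 9.8 = 1.3980.
z_effort = (2.95 − 4.69) / 1.37 = -1.7400 / 1.37 = -1.2701.
z_P − z_E = 1.3980 − (-1.2701) = 2.6681.
E = 2.6681 / √2 = 2.6681 / 1.41421 = 1.8866 ≈ 1.89.

1.89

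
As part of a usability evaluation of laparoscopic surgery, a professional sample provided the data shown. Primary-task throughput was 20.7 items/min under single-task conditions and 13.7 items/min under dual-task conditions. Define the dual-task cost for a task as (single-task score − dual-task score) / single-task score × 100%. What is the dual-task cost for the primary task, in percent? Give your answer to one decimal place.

33.8

Cost = (20.7 − 13.7) / 20.7 × 100%
     = 7.0000 / 20.7 × 100% = 33.8164%.
≈ 33.8%.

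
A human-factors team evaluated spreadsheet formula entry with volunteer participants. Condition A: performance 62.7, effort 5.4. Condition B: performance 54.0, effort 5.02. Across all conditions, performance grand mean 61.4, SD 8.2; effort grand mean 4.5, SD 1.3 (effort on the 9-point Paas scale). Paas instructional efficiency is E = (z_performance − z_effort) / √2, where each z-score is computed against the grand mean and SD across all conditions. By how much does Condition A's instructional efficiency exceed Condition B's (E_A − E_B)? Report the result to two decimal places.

0.54

Condition A: z_P = (62.7 − 61.4)/8.2 = 0.1585; z_E = (5.4 − 4.5)/1.3 = 0.6923; E_A = (0.1585 − 0.6923)/√2 = -0.3775.
Condition B: z_P = (54.0 − 61.4)/8.2 = -0.9024; z_E = (5.02 − 4.5)/1.3 = 0.4000; E_B = (-0.9024 − 0.4000)/√2 = -0.9209.
E_A − E_B = -0.3775 − (-0.9209) = 0.5434 ≈ 0.54.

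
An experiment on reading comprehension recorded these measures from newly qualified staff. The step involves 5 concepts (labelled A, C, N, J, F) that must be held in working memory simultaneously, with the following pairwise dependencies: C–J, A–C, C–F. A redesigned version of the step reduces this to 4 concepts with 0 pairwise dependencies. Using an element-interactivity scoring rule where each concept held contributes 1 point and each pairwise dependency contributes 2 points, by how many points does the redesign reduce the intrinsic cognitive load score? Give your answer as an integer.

Original: 5 × 1 + 3 × 2 = 5 + 6 = 11.
Redesigned: 4 × 1 + 0 × 2 = 4 + 0 = 4.
Reduction = 11 − 4 = 7.

7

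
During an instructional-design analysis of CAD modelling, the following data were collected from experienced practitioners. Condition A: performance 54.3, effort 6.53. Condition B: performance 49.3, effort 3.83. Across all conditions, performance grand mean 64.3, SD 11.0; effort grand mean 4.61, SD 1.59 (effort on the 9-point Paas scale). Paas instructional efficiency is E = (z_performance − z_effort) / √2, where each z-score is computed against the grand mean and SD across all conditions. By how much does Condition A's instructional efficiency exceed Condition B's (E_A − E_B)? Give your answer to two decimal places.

-0.88

Condition A: z_P = (54.3 − 64.3)/11.0 = -0.9091; z_E = (6.53 − 4.61)/1.59 = 1.2075; E_A = (-0.9091 − 1.2075)/√2 = -1.4967.
Condition B: z_P = (49.3 − 64.3)/11.0 = -1.3636; z_E = (3.83 − 4.61)/1.59 = -0.4906; E_B = (-1.3636 − (-0.4906))/√2 = -0.6173.
E_A − E_B = -1.4967 − (-0.6173) = -0.8794 ≈ -0.88.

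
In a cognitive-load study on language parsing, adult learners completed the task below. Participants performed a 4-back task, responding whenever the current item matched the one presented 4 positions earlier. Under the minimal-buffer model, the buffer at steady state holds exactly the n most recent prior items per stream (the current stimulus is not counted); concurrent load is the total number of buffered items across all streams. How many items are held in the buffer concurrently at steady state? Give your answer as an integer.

The buffer holds the 4 most recent prior items.
Steady-state concurrent load = 4 items.

4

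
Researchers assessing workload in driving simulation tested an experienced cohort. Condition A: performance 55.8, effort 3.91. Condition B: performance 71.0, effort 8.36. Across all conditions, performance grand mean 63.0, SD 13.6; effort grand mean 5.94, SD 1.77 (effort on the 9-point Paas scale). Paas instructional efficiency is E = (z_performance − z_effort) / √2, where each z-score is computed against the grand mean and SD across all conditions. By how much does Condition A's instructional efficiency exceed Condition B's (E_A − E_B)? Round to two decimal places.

0.99

Condition A: z_P = (55.8 − 63.0)/13.6 = -0.5294; z_E = (3.91 − 5.94)/1.77 = -1.1469; E_A = (-0.5294 − (-1.1469))/√2 = 0.4366.
Condition B: z_P = (71.0 − 63.0)/13.6 = 0.5882; z_E = (8.36 − 5.94)/1.77 = 1.3672; E_B = (0.5882 − 1.3672)/√2 = -0.5508.
E_A − E_B = 0.4366 − (-0.5508) = 0.9874 ≈ 0.99.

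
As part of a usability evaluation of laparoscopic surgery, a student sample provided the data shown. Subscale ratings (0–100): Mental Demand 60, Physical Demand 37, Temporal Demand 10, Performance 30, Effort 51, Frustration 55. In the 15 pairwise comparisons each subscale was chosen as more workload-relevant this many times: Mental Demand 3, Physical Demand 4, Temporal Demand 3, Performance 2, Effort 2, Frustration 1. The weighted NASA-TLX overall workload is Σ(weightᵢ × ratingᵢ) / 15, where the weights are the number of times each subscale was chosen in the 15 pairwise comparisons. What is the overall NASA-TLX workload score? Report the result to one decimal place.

38.3

The tallies are the weights (they sum to 15).
Weighted sum = 3·60 + 4·37 + 3·10 + 2·30 + 2·51 + 1·55
            = 180 + 148 + 30 + 60 + 102 + 55 = 575.
Overall workload = 575 / 15 = 38.3333 ≈ 38.3.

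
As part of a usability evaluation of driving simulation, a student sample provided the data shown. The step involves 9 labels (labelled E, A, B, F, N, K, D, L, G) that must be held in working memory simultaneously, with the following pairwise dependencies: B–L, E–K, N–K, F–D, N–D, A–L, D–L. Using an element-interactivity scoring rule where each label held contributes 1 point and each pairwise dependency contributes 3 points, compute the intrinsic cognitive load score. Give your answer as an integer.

30

Count of labels held simultaneously: 9.
Count of pairwise dependencies listed: 7.
Element contribution: 9 × 1 = 9.
Interaction contribution: 7 × 3 = 21.
Intrinsic load = 9 + 21 = 30.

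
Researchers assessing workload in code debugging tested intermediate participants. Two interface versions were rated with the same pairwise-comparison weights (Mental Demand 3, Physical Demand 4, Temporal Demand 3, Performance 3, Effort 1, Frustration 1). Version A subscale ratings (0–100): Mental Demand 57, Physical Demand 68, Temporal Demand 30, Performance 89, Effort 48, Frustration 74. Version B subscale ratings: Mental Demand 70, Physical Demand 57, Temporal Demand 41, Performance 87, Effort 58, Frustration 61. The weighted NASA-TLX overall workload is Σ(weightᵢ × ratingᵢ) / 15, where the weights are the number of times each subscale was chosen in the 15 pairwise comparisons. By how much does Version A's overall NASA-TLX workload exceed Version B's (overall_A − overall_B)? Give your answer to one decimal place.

Version A weighted sum = 3·57 + 4·68 + 3·30 + 3·89 + 1·48 + 1·74 = 171 + 272 + 90 + 267 + 48 + 74 = 922; overall_A = 922/15 = 61.4667.
Version B weighted sum = 3·70 + 4·57 + 3·41 + 3·87 + 1·58 + 1·61 = 210 + 228 + 123 + 261 + 58 + 61 = 941; overall_B = 941/15 = 62.7333.
Difference = 61.4667 − 62.7333 = -1.2666 ≈ -1.3.

-1.3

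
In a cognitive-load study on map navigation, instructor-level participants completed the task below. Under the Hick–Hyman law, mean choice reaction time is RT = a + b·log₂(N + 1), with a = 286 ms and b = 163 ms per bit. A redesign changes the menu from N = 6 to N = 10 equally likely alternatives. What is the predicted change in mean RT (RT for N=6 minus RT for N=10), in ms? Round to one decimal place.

RT(6) = 286 + 163·log₂(7) = 286 + 163·2.8074 = 743.6062 ms.
RT(10) = 286 + 163·log₂(11) = 286 + 163·3.4594 = 849.8822 ms.
Difference = 743.6062 − 849.8822 = -106.2760 ≈ -106.3 ms.

-106.3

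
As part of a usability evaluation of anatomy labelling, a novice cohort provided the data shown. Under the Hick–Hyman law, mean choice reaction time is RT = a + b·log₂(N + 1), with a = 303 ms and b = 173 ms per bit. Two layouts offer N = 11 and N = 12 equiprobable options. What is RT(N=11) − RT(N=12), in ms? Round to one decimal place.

RT(11) = 303 + 173·log₂(12) = 303 + 173·3.5850 = 923.2050 ms.
RT(12) = 303 + 173·log₂(13) = 303 + 173·3.7004 = 943.1692 ms.
Difference = 923.2050 − 943.1692 = -19.9642 ≈ -20.0 ms.

-20.0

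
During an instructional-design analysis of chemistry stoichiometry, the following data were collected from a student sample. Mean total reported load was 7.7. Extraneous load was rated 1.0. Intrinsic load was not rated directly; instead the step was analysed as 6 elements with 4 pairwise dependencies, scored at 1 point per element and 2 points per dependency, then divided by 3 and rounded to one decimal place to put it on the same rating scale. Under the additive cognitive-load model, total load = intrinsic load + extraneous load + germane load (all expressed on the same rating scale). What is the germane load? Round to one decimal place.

Intrinsic (element-interactivity): (6 × 1 + 4 × 2) / 3 = 14 / 3 = 4.6667 → 4.7.
germane load = total − intrinsic − extraneous
             = 7.7 − 4.7 − 1.0 = 2.0.

2.0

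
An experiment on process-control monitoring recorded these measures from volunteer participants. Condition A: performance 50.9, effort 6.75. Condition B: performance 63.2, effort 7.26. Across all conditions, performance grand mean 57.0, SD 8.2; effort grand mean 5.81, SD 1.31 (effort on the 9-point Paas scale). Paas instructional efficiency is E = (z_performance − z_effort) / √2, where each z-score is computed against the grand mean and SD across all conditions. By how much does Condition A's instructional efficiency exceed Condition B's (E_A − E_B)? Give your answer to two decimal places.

-0.79

Condition A: z_P = (50.9 − 57.0)/8.2 = -0.7439; z_E = (6.75 − 5.81)/1.31 = 0.7176; E_A = (-0.7439 − 0.7176)/√2 = -1.0334.
Condition B: z_P = (63.2 − 57.0)/8.2 = 0.7561; z_E = (7.26 − 5.81)/1.31 = 1.1069; E_B = (0.7561 − 1.1069)/√2 = -0.2481.
E_A − E_B = -1.0334 − (-0.2481) = -0.7853 ≈ -0.79.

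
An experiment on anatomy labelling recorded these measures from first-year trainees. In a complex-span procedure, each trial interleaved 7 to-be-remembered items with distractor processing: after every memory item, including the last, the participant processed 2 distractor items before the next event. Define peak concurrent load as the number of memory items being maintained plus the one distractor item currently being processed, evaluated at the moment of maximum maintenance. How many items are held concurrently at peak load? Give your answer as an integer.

Maintenance is greatest during the distractor(s) after memory item 7: all 7 memory items are being held.
One distractor item is concurrently being processed.
Peak concurrent load = 7 + 1 = 8 items.

8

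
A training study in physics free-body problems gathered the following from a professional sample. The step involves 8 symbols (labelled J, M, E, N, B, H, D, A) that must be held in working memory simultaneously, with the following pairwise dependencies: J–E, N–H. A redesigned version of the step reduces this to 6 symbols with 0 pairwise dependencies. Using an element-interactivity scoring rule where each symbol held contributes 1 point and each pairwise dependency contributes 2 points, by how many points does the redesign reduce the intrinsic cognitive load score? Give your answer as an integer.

6

Original: 8 × 1 + 2 × 2 = 8 + 4 = 12.
Redesigned: 6 × 1 + 0 × 2 = 6 + 0 = 6.
Reduction = 12 − 6 = 6.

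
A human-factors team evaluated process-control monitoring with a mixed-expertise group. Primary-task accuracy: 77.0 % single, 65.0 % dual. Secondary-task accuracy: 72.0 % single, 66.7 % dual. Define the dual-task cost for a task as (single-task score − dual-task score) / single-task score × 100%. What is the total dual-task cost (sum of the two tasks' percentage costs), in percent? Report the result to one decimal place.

Primary cost = (77.0 − 65.0) / 77.0 × 100% = 15.5844%.
Secondary cost = (72.0 − 66.7) / 72.0 × 100% = 7.3611%.
Total = 15.5844% + 7.3611% = 22.9455% ≈ 22.9%.

22.9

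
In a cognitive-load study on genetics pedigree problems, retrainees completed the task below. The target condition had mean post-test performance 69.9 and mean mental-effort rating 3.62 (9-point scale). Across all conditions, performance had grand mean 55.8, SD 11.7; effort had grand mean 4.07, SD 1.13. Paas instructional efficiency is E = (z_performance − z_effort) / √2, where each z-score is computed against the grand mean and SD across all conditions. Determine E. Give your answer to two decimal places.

z_performance = (69.9 − 55.8) / 11.7 = 14.1000 / 11.7 = 1.2051.
z_effort = (3.62 − 4.07) / 1.13 = -0.4500 / 1.13 = -0.3982.
z_P − z_E = 1.2051 − (-0.3982) = 1.6033.
E = 1.6033 / √2 = 1.6033 / 1.41421 = 1.1337 ≈ 1.13.

1.13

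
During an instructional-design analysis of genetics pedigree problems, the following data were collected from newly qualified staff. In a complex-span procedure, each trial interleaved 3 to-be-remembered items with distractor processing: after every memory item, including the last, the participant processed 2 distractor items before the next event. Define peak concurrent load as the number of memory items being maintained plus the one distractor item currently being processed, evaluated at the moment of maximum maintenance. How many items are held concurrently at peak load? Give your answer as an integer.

4

Maintenance is greatest during the distractor(s) after memory item 3: all 3 memory items are being held.
One distractor item is concurrently being processed.
Peak concurrent load = 3 + 1 = 4 items.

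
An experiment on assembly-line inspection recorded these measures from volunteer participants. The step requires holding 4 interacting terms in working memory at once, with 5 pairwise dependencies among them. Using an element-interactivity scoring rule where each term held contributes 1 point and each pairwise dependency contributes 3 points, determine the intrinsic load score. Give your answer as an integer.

Element contribution: 4 × 1 = 4.
Interaction contribution: 5 × 3 = 15.
Intrinsic load = 4 + 15 = 19.

19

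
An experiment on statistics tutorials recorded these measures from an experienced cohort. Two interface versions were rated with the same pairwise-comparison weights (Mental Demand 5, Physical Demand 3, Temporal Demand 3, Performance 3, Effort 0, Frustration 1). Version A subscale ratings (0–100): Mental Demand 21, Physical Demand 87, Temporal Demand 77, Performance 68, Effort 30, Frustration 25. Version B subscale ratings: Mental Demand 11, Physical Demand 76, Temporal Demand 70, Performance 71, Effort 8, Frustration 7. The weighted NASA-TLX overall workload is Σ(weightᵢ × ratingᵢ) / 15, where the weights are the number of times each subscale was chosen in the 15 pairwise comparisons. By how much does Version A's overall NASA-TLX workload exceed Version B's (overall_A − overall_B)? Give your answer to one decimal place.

7.5

Version A weighted sum = 5·21 + 3·87 + 3·77 + 3·68 + 0·30 + 1·25 = 105 + 261 + 231 + 204 + 0 + 25 = 826; overall_A = 826/15 = 55.0667.
Version B weighted sum = 5·11 + 3·76 + 3·70 + 3·71 + 0·8 + 1·7 = 55 + 228 + 210 + 213 + 0 + 7 = 713; overall_B = 713/15 = 47.5333.
Difference = 55.0667 − 47.5333 = 7.5334 ≈ 7.5.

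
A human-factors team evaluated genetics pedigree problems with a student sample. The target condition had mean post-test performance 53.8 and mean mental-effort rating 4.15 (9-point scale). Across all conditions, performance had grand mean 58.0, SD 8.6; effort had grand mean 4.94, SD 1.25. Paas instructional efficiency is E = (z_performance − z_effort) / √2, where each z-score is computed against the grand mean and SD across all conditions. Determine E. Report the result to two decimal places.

0.10

z_performance = (53.8 − 58.0) / 8.6 = -4.2000 / 8.6 = -0.4884.
z_effort = (4.15 − 4.94) / 1.25 = -0.7900 / 1.25 = -0.6320.
z_P − z_E = -0.4884 − (-0.6320) = 0.1436.
E = 0.1436 / √2 = 0.1436 / 1.41421 = 0.1015 ≈ 0.10.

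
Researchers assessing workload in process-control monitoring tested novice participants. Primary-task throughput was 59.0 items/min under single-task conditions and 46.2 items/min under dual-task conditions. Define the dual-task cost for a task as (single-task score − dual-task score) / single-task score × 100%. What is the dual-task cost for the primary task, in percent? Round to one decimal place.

21.7

Cost = (59.0 − 46.2) / 59.0 × 100%
     = 12.8000 / 59.0 × 100% = 21.6949%.
≈ 21.7%.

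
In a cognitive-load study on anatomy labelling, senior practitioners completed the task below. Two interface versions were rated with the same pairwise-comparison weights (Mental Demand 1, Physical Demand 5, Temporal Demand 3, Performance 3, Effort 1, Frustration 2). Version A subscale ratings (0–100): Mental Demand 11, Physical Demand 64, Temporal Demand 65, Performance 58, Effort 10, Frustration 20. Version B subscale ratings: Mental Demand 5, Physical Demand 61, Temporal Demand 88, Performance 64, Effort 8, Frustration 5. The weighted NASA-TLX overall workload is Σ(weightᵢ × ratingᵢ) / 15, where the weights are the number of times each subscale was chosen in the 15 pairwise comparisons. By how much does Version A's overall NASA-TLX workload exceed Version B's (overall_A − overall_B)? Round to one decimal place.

-2.3

Version A weighted sum = 1·11 + 5·64 + 3·65 + 3·58 + 1·10 + 2·20 = 11 + 320 + 195 + 174 + 10 + 40 = 750; overall_A = 750/15 = 50.0000.
Version B weighted sum = 1·5 + 5·61 + 3·88 + 3·64 + 1·8 + 2·5 = 5 + 305 + 264 + 192 + 8 + 10 = 784; overall_B = 784/15 = 52.2667.
Difference = 50.0000 − 52.2667 = -2.2667 ≈ -2.3.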